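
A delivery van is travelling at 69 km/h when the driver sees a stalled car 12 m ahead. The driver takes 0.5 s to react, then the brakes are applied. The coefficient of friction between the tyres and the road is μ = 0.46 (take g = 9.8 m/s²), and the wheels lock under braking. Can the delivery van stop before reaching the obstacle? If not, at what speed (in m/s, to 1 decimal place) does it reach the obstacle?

69 km/h ÷ 3.6 = 19.1667 m/s.
a = μg = 0.46 × 9.8 = 4.508 m/s².
Reaction distance = 19.1667 × 0.5 = 9.583 m.
Braking distance needed to stop: v²/(2a) = 367.362 / 9.016 = 40.746 m, so total needed = 9.583 + 40.746 = 50.329 m > 12 m — it cannot stop.
Distance remaining when braking begins: 12 − 9.583 = 2.417 m.
v² = v₀² − 2a·d = 367.362 − 2 × 4.508 × 2.417 = 345.570 m²/s².
v = √345.570 = 18.590 m/s.

No — it strikes the obstacle at 18.6 m/s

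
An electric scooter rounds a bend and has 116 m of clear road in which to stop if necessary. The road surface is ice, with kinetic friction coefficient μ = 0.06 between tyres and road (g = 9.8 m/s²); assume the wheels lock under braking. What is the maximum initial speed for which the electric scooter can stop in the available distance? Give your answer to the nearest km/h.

Maximum speed ≈ 42 km/h

a = μg = 0.06 × 9.8 = 0.588 m/s².
v²/(2a) = d ⇒ v = √(2 × 0.588 × 116) = √136.42 = 11.6799 m/s.
11.6799 m/s × 3.6 = 42.048 km/h.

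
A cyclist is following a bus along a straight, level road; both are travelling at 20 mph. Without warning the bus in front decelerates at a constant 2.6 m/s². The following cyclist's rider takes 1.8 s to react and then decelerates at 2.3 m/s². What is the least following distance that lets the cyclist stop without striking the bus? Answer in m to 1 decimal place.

Minimum gap ≈ 18.1 m

20 mph × 0.44704 = 8.9408 m/s.
Leader travels v²/(2a_L) = 79.938 / 5.200 = 15.373 m before stopping.
Follower covers v·t_r = 8.9408 × 1.8 = 16.093 m while reacting, then v²/(2a_F) = 79.938 / 4.600 = 17.378 m while braking, for a total of 16.093 + 17.378 = 33.471 m.
Since a_F ≤ a_L and the follower starts braking later, the follower is never slower than the leader, so the closest approach is when both have stopped.
Minimum gap = 33.471 − 15.373 = 18.098 m.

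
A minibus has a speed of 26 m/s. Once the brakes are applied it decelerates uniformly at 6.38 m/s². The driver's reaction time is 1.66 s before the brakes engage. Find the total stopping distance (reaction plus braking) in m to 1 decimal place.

Reaction distance = v·t_r = 26.0000 × 1.66 = 43.160 m.
Braking distance = v²/(2a) = 26.0000² / (2 × 6.380) = 676.000 / 12.760 = 52.978 m.
Total = 43.160 + 52.978 = 96.138 m.

Total stopping distance ≈ 96.1 m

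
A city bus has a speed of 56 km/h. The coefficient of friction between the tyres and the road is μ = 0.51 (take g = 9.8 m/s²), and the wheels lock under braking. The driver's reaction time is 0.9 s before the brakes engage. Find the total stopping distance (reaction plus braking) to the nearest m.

56 km/h ÷ 3.6 = 15.5556 m/s.
a = μg = 0.51 × 9.8 = 4.998 m/s².
Reaction distance = v·t_r = 15.5556 × 0.9 = 14.000 m.
Braking distance = v²/(2a) = 15.5556² / (2 × 4.998) = 241.977 / 9.996 = 24.207 m.
Total = 14.000 + 24.207 = 38.207 m.

Total stopping distance ≈ 38 m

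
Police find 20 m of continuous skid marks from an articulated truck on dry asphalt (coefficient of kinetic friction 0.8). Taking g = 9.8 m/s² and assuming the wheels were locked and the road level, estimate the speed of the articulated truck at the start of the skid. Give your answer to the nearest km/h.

Initial speed ≈ 64 km/h

Deceleration a = μg = 0.8 × 9.8 = 7.840 m/s².
v = √(2a·d) = √(2 × 7.840 × 20) = √313.600 = 17.7088 m/s.
= 17.7088 × 3.6 = 63.752 km/h.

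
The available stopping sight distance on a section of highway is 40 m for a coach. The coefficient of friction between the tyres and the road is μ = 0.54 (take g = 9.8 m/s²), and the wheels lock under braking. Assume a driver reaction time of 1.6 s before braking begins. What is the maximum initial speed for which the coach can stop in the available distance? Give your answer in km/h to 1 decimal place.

Maximum speed ≈ 49.6 km/h

a = μg = 0.54 × 9.8 = 5.292 m/s².
Stopping distance: v·t_r + v²/(2a) = 40 with t_r = 1.6 s and a = 5.292 m/s².
So v² + 16.934 v − 423.36 = 0.
Positive root: v = −a·t_r + √((a·t_r)² + 2a·d) = −8.467 + √(71.690 + 423.36) = 13.7827 m/s.
13.7827 m/s × 3.6 = 49.618 km/h.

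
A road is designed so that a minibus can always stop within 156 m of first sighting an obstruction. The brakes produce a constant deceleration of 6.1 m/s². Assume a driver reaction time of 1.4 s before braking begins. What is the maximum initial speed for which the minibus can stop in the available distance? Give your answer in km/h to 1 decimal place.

Stopping distance: v·t_r + v²/(2a) = 156 with t_r = 1.4 s and a = 6.100 m/s².
So v² + 17.080 v − 1903.20 = 0.
Positive root: v = −a·t_r + √((a·t_r)² + 2a·d) = −8.540 + √(72.932 + 1903.20) = 35.9137 m/s.
35.9137 m/s × 3.6 = 129.289 km/h.

Maximum speed ≈ 129.3 km/h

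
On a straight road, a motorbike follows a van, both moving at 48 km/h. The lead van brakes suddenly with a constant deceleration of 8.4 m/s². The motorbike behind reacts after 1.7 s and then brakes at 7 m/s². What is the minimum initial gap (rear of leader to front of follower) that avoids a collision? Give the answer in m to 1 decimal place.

Minimum gap ≈ 24.8 m

48 km/h ÷ 3.6 = 13.3333 m/s.
Leader travels v²/(2a_L) = 177.777 / 16.800 = 10.582 m before stopping.
Follower covers v·t_r = 13.3333 × 1.7 = 22.667 m while reacting, then v²/(2a_F) = 177.777 / 14.000 = 12.698 m while braking, for a total of 22.667 + 12.698 = 35.365 m.
Since a_F ≤ a_L and the follower starts braking later, the follower is never slower than the leader, so the closest approach is when both have stopped.
Minimum gap = 35.365 − 10.582 = 24.783 m.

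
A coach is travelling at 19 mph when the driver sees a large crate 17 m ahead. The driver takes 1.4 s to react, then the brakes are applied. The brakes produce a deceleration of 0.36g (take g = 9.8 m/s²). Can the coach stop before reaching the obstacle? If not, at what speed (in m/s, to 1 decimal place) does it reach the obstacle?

No — it strikes the obstacle at 6.0 m/s

19 mph × 0.44704 = 8.4938 m/s.
a = 0.36 × 9.8 = 3.528 m/s².
Reaction distance = 8.4938 × 1.4 = 11.891 m.
Braking distance needed to stop: v²/(2a) = 72.145 / 7.056 = 10.225 m, so total needed = 11.891 + 10.225 = 22.116 m > 17 m — it cannot stop.
Distance remaining when braking begins: 17 − 11.891 = 5.109 m.
v² = v₀² − 2a·d = 72.145 − 2 × 3.528 × 5.109 = 36.096 m²/s².
v = √36.096 = 6.008 m/s.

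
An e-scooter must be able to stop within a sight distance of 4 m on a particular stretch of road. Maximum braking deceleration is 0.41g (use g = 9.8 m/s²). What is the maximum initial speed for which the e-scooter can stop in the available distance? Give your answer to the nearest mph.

a = 0.41 × 9.8 = 4.018 m/s².
v²/(2a) = d ⇒ v = √(2 × 4.018 × 4) = √32.14 = 5.6692 m/s.
5.6692 m/s ÷ 0.44704 = 12.682 mph.

Maximum speed ≈ 13 mph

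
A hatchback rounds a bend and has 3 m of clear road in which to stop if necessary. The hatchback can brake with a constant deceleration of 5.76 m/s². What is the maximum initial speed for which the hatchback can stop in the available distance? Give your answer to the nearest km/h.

v²/(2a) = d ⇒ v = √(2 × 5.760 × 3) = √34.56 = 5.8788 m/s.
5.8788 m/s × 3.6 = 21.164 km/h.

Maximum speed ≈ 21 km/h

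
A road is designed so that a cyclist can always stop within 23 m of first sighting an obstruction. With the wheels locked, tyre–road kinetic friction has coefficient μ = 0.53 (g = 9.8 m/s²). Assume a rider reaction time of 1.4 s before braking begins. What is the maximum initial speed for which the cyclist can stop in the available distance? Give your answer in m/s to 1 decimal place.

a = μg = 0.53 × 9.8 = 5.194 m/s².
Stopping distance: v·t_r + v²/(2a) = 23 with t_r = 1.4 s and a = 5.194 m/s².
So v² + 14.543 v − 238.92 = 0.
Positive root: v = −a·t_r + √((a·t_r)² + 2a·d) = −7.272 + √(52.882 + 238.92) = 9.8102 m/s.

Maximum speed ≈ 9.8 m/s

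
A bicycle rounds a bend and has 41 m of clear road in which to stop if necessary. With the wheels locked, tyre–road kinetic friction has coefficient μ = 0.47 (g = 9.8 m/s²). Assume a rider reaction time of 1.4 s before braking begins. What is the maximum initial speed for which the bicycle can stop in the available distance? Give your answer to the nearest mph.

a = μg = 0.47 × 9.8 = 4.606 m/s².
Stopping distance: v·t_r + v²/(2a) = 41 with t_r = 1.4 s and a = 4.606 m/s².
So v² + 12.897 v − 377.69 = 0.
Positive root: v = −a·t_r + √((a·t_r)² + 2a·d) = −6.448 + √(41.577 + 377.69) = 14.0280 m/s.
14.0280 m/s ÷ 0.44704 = 31.380 mph.

Maximum speed ≈ 31 mph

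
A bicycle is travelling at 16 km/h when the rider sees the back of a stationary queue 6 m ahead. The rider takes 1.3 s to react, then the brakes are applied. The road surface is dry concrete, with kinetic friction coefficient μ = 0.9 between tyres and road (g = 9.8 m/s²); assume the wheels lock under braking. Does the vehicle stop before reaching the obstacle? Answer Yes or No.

16 km/h ÷ 3.6 = 4.4444 m/s.
a = μg = 0.9 × 9.8 = 8.820 m/s².
Reaction distance = 4.4444 × 1.3 = 5.778 m.
Braking distance = v²/(2a) = 19.753 / 17.640 = 1.120 m.
Total stopping distance = 5.778 + 1.120 = 6.898 m, vs 6 m available — it cannot stop in time and overshoots by 6.898 − 6 = 0.898 m.

No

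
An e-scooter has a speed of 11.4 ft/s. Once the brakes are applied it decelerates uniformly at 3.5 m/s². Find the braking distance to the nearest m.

11.4 ft/s × 0.3048 = 3.4747 m/s.
Braking distance = v²/(2a) = 3.4747² / (2 × 3.500) = 12.074 / 7.000 = 1.725 m.

Braking distance ≈ 2 m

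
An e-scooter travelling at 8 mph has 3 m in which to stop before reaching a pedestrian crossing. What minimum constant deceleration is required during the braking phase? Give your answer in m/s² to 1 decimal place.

8 mph × 0.44704 = 3.5763 m/s.
v² = 2a·d ⇒ a = v²/(2d) = 3.5763² / (2 × 3.000) = 12.790 / 6.000 = 2.1317 m/s².

Required deceleration ≈ 2.1 m/s²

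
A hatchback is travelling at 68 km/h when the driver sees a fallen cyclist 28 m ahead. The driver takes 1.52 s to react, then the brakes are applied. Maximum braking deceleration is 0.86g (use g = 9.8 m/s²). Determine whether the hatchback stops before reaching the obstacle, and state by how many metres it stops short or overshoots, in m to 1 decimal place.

No — it overshoots by 21.9 m

68 km/h ÷ 3.6 = 18.8889 m/s.
a = 0.86 × 9.8 = 8.428 m/s².
Reaction distance = 18.8889 × 1.52 = 28.711 m.
Braking distance = v²/(2a) = 356.791 / 16.856 = 21.167 m.
Total stopping distance = 28.711 + 21.167 = 49.878 m, vs 28 m available — it cannot stop in time and overshoots by 49.878 − 28 = 21.878 m.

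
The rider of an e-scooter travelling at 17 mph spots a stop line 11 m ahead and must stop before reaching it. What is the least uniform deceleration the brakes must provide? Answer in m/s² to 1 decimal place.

17 mph × 0.44704 = 7.5997 m/s.
v² = 2a·d ⇒ a = v²/(2d) = 7.5997² / (2 × 11.000) = 57.755 / 22.000 = 2.6252 m/s².

Required deceleration ≈ 2.6 m/s²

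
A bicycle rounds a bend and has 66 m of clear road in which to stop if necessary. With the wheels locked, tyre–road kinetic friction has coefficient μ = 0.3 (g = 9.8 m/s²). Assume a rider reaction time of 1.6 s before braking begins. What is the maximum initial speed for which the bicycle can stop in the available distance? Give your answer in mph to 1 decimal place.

a = μg = 0.3 × 9.8 = 2.940 m/s².
Stopping distance: v·t_r + v²/(2a) = 66 with t_r = 1.6 s and a = 2.940 m/s².
So v² + 9.408 v − 388.08 = 0.
Positive root: v = −a·t_r + √((a·t_r)² + 2a·d) = −4.704 + √(22.128 + 388.08) = 15.5496 m/s.
15.5496 m/s ÷ 0.44704 = 34.783 mph.

Maximum speed ≈ 34.8 mph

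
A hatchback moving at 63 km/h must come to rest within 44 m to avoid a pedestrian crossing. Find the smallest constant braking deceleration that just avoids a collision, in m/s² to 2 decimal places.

Required deceleration ≈ 3.48 m/s²

63 km/h ÷ 3.6 = 17.5000 m/s.
v² = 2a·d ⇒ a = v²/(2d) = 17.5000² / (2 × 44.000) = 306.250 / 88.000 = 3.4801 m/s².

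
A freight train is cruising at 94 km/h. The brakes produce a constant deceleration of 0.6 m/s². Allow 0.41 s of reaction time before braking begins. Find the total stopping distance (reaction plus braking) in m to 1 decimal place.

Total stopping distance ≈ 578.9 m

94 km/h ÷ 3.6 = 26.1111 m/s.
Reaction distance = v·t_r = 26.1111 × 0.41 = 10.706 m.
Braking distance = v²/(2a) = 26.1111² / (2 × 0.600) = 681.790 / 1.200 = 568.158 m.
Total = 10.706 + 568.158 = 578.864 m.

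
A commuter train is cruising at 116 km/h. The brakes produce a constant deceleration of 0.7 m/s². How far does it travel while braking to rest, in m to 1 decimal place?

116 km/h ÷ 3.6 = 32.2222 m/s.
Braking distance = v²/(2a) = 32.2222² / (2 × 0.700) = 1038.270 / 1.400 = 741.621 m.

Braking distance ≈ 741.6 m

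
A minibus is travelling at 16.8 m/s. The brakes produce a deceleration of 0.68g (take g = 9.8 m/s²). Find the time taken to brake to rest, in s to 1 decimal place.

Braking time ≈ 2.5 s

a = 0.68 × 9.8 = 6.664 m/s².
Braking time = v/a = 16.8000 / 6.664 = 2.521 s.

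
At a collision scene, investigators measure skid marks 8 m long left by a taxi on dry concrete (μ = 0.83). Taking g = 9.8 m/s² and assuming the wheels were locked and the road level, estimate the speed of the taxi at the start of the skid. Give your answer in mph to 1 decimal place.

Initial speed ≈ 25.5 mph

Deceleration a = μg = 0.83 × 9.8 = 8.134 m/s².
v = √(2a·d) = √(2 × 8.134 × 8) = √130.144 = 11.4081 m/s.
= 11.4081 ÷ 0.44704 = 25.519 mph.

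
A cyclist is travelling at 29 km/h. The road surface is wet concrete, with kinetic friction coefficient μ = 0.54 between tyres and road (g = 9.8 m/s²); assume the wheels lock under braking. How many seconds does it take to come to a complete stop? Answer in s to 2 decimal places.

Braking time ≈ 1.52 s

29 km/h ÷ 3.6 = 8.0556 m/s.
a = μg = 0.54 × 9.8 = 5.292 m/s².
Braking time = v/a = 8.0556 / 5.292 = 1.522 s.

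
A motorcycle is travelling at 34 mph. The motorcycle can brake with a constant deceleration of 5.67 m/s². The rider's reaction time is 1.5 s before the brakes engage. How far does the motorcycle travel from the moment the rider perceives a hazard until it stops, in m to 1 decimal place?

Total stopping distance ≈ 43.2 m

34 mph × 0.44704 = 15.1994 m/s.
Reaction distance = v·t_r = 15.1994 × 1.5 = 22.799 m.
Braking distance = v²/(2a) = 15.1994² / (2 × 5.670) = 231.022 / 11.340 = 20.372 m.
Total = 22.799 + 20.372 = 43.171 m.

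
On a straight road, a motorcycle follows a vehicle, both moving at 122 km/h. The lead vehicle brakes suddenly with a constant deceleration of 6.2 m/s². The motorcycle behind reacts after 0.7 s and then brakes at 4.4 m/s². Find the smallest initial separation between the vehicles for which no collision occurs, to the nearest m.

Minimum gap ≈ 62 m

122 km/h ÷ 3.6 = 33.8889 m/s.
Leader travels v²/(2a_L) = 1148.458 / 12.400 = 92.618 m before stopping.
Follower covers v·t_r = 33.8889 × 0.7 = 23.722 m while reacting, then v²/(2a_F) = 1148.458 / 8.800 = 130.507 m while braking, for a total of 23.722 + 130.507 = 154.229 m.
Since a_F ≤ a_L and the follower starts braking later, the follower is never slower than the leader, so the closest approach is when both have stopped.
Minimum gap = 154.229 − 92.618 = 61.611 m.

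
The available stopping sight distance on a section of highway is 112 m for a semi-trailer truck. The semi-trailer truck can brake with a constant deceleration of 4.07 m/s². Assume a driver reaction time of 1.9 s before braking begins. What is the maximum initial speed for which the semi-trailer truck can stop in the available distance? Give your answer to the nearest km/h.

Maximum speed ≈ 84 km/h

Stopping distance: v·t_r + v²/(2a) = 112 with t_r = 1.9 s and a = 4.070 m/s².
So v² + 15.466 v − 911.68 = 0.
Positive root: v = −a·t_r + √((a·t_r)² + 2a·d) = −7.733 + √(59.799 + 911.68) = 23.4356 m/s.
23.4356 m/s × 3.6 = 84.368 km/h.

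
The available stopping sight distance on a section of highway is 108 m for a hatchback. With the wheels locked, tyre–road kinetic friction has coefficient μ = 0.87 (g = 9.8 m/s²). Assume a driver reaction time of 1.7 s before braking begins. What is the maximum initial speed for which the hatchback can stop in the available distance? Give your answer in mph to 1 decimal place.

Maximum speed ≈ 68.9 mph

a = μg = 0.87 × 9.8 = 8.526 m/s².
Stopping distance: v·t_r + v²/(2a) = 108 with t_r = 1.7 s and a = 8.526 m/s².
So v² + 28.988 v − 1841.62 = 0.
Positive root: v = −a·t_r + √((a·t_r)² + 2a·d) = −14.494 + √(210.076 + 1841.62) = 30.8017 m/s.
30.8017 m/s ÷ 0.44704 = 68.901 mph.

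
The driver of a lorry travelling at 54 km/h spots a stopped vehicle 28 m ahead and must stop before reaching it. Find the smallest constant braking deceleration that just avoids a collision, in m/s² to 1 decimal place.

Required deceleration ≈ 4.0 m/s²

54 km/h ÷ 3.6 = 15.0000 m/s.
v² = 2a·d ⇒ a = v²/(2d) = 15.0000² / (2 × 28.000) = 225.000 / 56.000 = 4.0179 m/s².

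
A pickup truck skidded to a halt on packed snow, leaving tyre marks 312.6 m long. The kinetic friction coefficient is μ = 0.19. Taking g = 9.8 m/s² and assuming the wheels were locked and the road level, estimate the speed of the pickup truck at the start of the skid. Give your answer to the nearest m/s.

Initial speed ≈ 34 m/s

Deceleration a = μg = 0.19 × 9.8 = 1.862 m/s².
v = √(2a·d) = √(2 × 1.862 × 312.6) = √1164.122 = 34.1192 m/s.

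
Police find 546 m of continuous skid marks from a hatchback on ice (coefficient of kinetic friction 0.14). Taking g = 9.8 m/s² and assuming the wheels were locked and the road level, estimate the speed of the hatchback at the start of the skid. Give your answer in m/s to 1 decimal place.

Deceleration a = μg = 0.14 × 9.8 = 1.372 m/s².
v = √(2a·d) = √(2 × 1.372 × 546) = √1498.224 = 38.7069 m/s.

Initial speed ≈ 38.7 m/s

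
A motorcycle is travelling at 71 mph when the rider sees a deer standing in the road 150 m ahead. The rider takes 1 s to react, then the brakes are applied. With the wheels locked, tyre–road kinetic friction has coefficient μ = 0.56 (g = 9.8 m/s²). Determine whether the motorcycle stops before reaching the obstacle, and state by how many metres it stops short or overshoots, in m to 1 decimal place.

71 mph × 0.44704 = 31.7398 m/s.
a = μg = 0.56 × 9.8 = 5.488 m/s².
Reaction distance = 31.7398 × 1 = 31.740 m.
Braking distance = v²/(2a) = 1007.415 / 10.976 = 91.783 m.
Total stopping distance = 31.740 + 91.783 = 123.523 m, vs 150 m available — it stops with 150 − 123.523 = 26.477 m to spare.

Yes — it stops 26.5 m short of the obstacle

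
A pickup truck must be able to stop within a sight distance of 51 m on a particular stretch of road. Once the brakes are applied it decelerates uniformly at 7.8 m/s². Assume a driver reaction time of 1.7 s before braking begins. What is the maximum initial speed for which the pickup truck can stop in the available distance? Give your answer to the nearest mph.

Stopping distance: v·t_r + v²/(2a) = 51 with t_r = 1.7 s and a = 7.800 m/s².
So v² + 26.520 v − 795.60 = 0.
Positive root: v = −a·t_r + √((a·t_r)² + 2a·d) = −13.260 + √(175.828 + 795.60) = 17.9077 m/s.
17.9077 m/s ÷ 0.44704 = 40.058 mph.

Maximum speed ≈ 40 mph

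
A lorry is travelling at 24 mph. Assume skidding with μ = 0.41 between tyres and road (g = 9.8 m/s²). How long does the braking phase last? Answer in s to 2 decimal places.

24 mph × 0.44704 = 10.7290 m/s.
a = μg = 0.41 × 9.8 = 4.018 m/s².
Braking time = v/a = 10.7290 / 4.018 = 2.670 s.

Braking time ≈ 2.67 s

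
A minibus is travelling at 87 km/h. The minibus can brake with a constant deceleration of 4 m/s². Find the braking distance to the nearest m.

87 km/h ÷ 3.6 = 24.1667 m/s.
Braking distance = v²/(2a) = 24.1667² / (2 × 4.000) = 584.029 / 8.000 = 73.004 m.

Braking distance ≈ 73 m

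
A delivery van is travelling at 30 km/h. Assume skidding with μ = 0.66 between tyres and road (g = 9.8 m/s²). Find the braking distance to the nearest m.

30 km/h ÷ 3.6 = 8.3333 m/s.
a = μg = 0.66 × 9.8 = 6.468 m/s².
Braking distance = v²/(2a) = 8.3333² / (2 × 6.468) = 69.444 / 12.936 = 5.368 m.

Braking distance ≈ 5 m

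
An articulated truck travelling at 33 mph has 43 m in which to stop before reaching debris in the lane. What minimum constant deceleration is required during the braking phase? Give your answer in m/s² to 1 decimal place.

Required deceleration ≈ 2.5 m/s²

33 mph × 0.44704 = 14.7523 m/s.
v² = 2a·d ⇒ a = v²/(2d) = 14.7523² / (2 × 43.000) = 217.630 / 86.000 = 2.5306 m/s².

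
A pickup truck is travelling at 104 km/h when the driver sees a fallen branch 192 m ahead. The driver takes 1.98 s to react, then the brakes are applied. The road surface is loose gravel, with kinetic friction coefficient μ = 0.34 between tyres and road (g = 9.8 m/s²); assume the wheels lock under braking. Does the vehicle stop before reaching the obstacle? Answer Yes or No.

Yes

104 km/h ÷ 3.6 = 28.8889 m/s.
a = μg = 0.34 × 9.8 = 3.332 m/s².
Reaction distance = 28.8889 × 1.98 = 57.200 m.
Braking distance = v²/(2a) = 834.569 / 6.664 = 125.235 m.
Total stopping distance = 57.200 + 125.235 = 182.435 m, vs 192 m available — it stops with 192 − 182.435 = 9.565 m to spare.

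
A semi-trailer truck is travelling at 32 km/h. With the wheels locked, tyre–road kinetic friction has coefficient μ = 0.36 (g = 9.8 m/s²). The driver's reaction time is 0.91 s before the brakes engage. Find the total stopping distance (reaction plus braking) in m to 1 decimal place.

32 km/h ÷ 3.6 = 8.8889 m/s.
a = μg = 0.36 × 9.8 = 3.528 m/s².
Reaction distance = v·t_r = 8.8889 × 0.91 = 8.089 m.
Braking distance = v²/(2a) = 8.8889² / (2 × 3.528) = 79.013 / 7.056 = 11.198 m.
Total = 8.089 + 11.198 = 19.287 m.

Total stopping distance ≈ 19.3 m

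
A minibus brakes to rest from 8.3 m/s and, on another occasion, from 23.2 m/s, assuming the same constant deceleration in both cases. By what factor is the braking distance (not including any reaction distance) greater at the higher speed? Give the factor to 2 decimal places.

Factor ≈ 7.81

Braking distance d = v²/(2a), so with a fixed, d ∝ v².
Factor = (23.2/8.3)² = 2.7952² = 7.8131.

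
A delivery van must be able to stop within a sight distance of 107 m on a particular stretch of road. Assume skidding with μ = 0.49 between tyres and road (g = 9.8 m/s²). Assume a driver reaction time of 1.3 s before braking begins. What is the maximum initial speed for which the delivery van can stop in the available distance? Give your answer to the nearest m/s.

a = μg = 0.49 × 9.8 = 4.802 m/s².
Stopping distance: v·t_r + v²/(2a) = 107 with t_r = 1.3 s and a = 4.802 m/s².
So v² + 12.485 v − 1027.63 = 0.
Positive root: v = −a·t_r + √((a·t_r)² + 2a·d) = −6.243 + √(38.975 + 1027.63) = 26.4159 m/s.

Maximum speed ≈ 26 m/s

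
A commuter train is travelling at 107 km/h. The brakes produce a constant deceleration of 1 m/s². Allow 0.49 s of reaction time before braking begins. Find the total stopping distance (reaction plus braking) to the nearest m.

107 km/h ÷ 3.6 = 29.7222 m/s.
Reaction distance = v·t_r = 29.7222 × 0.49 = 14.564 m.
Braking distance = v²/(2a) = 29.7222² / (2 × 1.000) = 883.409 / 2.000 = 441.704 m.
Total = 14.564 + 441.704 = 456.268 m.

Total stopping distance ≈ 456 m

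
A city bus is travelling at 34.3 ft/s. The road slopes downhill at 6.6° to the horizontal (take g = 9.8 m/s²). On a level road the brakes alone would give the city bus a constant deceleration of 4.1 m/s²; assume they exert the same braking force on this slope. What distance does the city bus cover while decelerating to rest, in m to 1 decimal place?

Braking distance ≈ 18.4 m

34.3 ft/s × 0.3048 = 10.4546 m/s.
Gravity along the downhill slope reduces the braking deceleration: a_eff = 4.100 − 9.8·sin 6.6° = 4.100 − 1.126 = 2.974 m/s².
Braking distance = v²/(2a) = 10.4546² / (2 × 2.974) = 109.299 / 5.948 = 18.376 m.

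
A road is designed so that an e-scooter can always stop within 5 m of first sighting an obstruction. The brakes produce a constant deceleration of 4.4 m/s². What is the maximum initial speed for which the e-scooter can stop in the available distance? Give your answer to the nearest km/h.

v²/(2a) = d ⇒ v = √(2 × 4.400 × 5) = √44.00 = 6.6332 m/s.
6.6332 m/s × 3.6 = 23.880 km/h.

Maximum speed ≈ 24 km/h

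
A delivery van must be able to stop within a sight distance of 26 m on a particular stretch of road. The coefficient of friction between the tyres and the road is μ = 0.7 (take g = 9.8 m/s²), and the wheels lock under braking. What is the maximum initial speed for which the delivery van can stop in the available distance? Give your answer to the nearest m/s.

Maximum speed ≈ 19 m/s

a = μg = 0.7 × 9.8 = 6.860 m/s².
v²/(2a) = d ⇒ v = √(2 × 6.860 × 26) = √356.72 = 18.8870 m/s.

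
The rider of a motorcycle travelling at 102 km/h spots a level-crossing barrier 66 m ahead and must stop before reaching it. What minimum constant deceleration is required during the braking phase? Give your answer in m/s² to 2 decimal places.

Required deceleration ≈ 6.08 m/s²

102 km/h ÷ 3.6 = 28.3333 m/s.
v² = 2a·d ⇒ a = v²/(2d) = 28.3333² / (2 × 66.000) = 802.776 / 132.000 = 6.0816 m/s².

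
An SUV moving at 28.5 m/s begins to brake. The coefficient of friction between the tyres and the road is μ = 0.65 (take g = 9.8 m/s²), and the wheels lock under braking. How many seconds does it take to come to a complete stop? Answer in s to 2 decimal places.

a = μg = 0.65 × 9.8 = 6.370 m/s².
Braking time = v/a = 28.5000 / 6.370 = 4.474 s.

Braking time ≈ 4.47 s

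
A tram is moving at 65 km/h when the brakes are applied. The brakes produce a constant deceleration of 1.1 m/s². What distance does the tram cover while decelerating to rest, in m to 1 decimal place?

Braking distance ≈ 148.2 m

65 km/h ÷ 3.6 = 18.0556 m/s.
Braking distance = v²/(2a) = 18.0556² / (2 × 1.100) = 326.005 / 2.200 = 148.184 m.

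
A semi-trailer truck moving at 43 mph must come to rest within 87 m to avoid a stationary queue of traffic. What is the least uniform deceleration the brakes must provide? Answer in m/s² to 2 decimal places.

43 mph × 0.44704 = 19.2227 m/s.
v² = 2a·d ⇒ a = v²/(2d) = 19.2227² / (2 × 87.000) = 369.512 / 174.000 = 2.1236 m/s².

Required deceleration ≈ 2.12 m/s²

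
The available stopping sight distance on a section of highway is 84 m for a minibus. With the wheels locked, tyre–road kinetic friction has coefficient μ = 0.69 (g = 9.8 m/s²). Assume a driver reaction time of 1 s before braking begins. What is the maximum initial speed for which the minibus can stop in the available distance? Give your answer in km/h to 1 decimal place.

Maximum speed ≈ 99.4 km/h

a = μg = 0.69 × 9.8 = 6.762 m/s².
Stopping distance: v·t_r + v²/(2a) = 84 with t_r = 1 s and a = 6.762 m/s².
So v² + 13.524 v − 1136.02 = 0.
Positive root: v = −a·t_r + √((a·t_r)² + 2a·d) = −6.762 + √(45.725 + 1136.02) = 27.6145 m/s.
27.6145 m/s × 3.6 = 99.412 km/h.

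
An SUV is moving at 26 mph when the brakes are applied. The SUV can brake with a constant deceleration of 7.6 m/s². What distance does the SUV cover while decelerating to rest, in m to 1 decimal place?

26 mph × 0.44704 = 11.6230 m/s.
Braking distance = v²/(2a) = 11.6230² / (2 × 7.600) = 135.094 / 15.200 = 8.888 m.

Braking distance ≈ 8.9 m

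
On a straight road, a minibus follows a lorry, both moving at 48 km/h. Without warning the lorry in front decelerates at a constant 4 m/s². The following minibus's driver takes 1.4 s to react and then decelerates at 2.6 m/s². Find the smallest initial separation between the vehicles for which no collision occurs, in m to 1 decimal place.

Minimum gap ≈ 30.6 m

48 km/h ÷ 3.6 = 13.3333 m/s.
Leader travels v²/(2a_L) = 177.777 / 8.000 = 22.222 m before stopping.
Follower covers v·t_r = 13.3333 × 1.4 = 18.667 m while reacting, then v²/(2a_F) = 177.777 / 5.200 = 34.188 m while braking, for a total of 18.667 + 34.188 = 52.855 m.
Since a_F ≤ a_L and the follower starts braking later, the follower is never slower than the leader, so the closest approach is when both have stopped.
Minimum gap = 52.855 − 22.222 = 30.633 m.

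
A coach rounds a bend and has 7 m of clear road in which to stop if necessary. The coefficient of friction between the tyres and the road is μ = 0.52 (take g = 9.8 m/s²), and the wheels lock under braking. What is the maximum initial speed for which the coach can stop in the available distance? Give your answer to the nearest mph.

a = μg = 0.52 × 9.8 = 5.096 m/s².
v²/(2a) = d ⇒ v = √(2 × 5.096 × 7) = √71.34 = 8.4463 m/s.
8.4463 m/s ÷ 0.44704 = 18.894 mph.

Maximum speed ≈ 19 mph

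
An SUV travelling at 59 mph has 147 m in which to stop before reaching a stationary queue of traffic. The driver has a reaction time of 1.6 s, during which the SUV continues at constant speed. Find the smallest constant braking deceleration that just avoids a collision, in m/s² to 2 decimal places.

59 mph × 0.44704 = 26.3754 m/s.
Distance covered during reaction = 26.3754 × 1.6 = 42.201 m.
Distance available for braking: 147 − 42.201 = 104.799 m.
v² = 2a·d ⇒ a = v²/(2d) = 26.3754² / (2 × 104.799) = 695.662 / 209.598 = 3.3190 m/s².

Required deceleration ≈ 3.32 m/s²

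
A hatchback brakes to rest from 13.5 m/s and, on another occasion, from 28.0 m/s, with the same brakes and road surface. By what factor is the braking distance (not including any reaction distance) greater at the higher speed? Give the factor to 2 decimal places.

Braking distance d = v²/(2a), so with a fixed, d ∝ v².
Factor = (28.0/13.5)² = 2.0741² = 4.3019.

Factor ≈ 4.30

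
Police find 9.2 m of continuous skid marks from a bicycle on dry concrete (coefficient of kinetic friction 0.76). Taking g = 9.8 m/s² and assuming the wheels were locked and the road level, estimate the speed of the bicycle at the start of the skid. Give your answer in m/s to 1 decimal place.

Deceleration a = μg = 0.76 × 9.8 = 7.448 m/s².
v = √(2a·d) = √(2 × 7.448 × 9.2) = √137.043 = 11.7065 m/s.

Initial speed ≈ 11.7 m/s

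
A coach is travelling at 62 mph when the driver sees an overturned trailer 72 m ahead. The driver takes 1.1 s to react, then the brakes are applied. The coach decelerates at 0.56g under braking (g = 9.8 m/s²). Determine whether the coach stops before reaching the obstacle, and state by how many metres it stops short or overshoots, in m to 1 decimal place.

No — it overshoots by 28.5 m

62 mph × 0.44704 = 27.7165 m/s.
a = 0.56 × 9.8 = 5.488 m/s².
Reaction distance = 27.7165 × 1.1 = 30.488 m.
Braking distance = v²/(2a) = 768.204 / 10.976 = 69.989 m.
Total stopping distance = 30.488 + 69.989 = 100.477 m, vs 72 m available — it cannot stop in time and overshoots by 100.477 − 72 = 28.477 m.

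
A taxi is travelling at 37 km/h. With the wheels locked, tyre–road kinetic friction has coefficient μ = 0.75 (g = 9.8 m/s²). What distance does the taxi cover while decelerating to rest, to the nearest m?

37 km/h ÷ 3.6 = 10.2778 m/s.
a = μg = 0.75 × 9.8 = 7.350 m/s².
Braking distance = v²/(2a) = 10.2778² / (2 × 7.350) = 105.633 / 14.700 = 7.186 m.

Braking distance ≈ 7 m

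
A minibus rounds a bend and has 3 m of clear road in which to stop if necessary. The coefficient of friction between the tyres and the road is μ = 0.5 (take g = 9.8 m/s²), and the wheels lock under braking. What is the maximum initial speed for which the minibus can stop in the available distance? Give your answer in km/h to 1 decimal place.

Maximum speed ≈ 19.5 km/h

a = μg = 0.5 × 9.8 = 4.900 m/s².
v²/(2a) = d ⇒ v = √(2 × 4.900 × 3) = √29.40 = 5.4222 m/s.
5.4222 m/s × 3.6 = 19.520 km/h.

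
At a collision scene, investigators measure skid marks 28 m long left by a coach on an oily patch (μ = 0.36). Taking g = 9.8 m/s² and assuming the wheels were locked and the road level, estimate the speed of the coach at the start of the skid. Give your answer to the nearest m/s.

Deceleration a = μg = 0.36 × 9.8 = 3.528 m/s².
v = √(2a·d) = √(2 × 3.528 × 28) = √197.568 = 14.0559 m/s.

Initial speed ≈ 14 m/s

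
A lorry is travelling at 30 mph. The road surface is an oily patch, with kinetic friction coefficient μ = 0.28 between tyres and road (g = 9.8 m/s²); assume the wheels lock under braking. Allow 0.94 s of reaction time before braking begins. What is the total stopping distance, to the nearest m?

30 mph × 0.44704 = 13.4112 m/s.
a = μg = 0.28 × 9.8 = 2.744 m/s².
Reaction distance = v·t_r = 13.4112 × 0.94 = 12.607 m.
Braking distance = v²/(2a) = 13.4112² / (2 × 2.744) = 179.860 / 5.488 = 32.773 m.
Total = 12.607 + 32.773 = 45.380 m.

Total stopping distance ≈ 45 m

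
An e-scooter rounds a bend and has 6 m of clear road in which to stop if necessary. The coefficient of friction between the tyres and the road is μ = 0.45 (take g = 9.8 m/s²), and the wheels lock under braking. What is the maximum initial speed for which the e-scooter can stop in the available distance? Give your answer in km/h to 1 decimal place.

a = μg = 0.45 × 9.8 = 4.410 m/s².
v²/(2a) = d ⇒ v = √(2 × 4.410 × 6) = √52.92 = 7.2746 m/s.
7.2746 m/s × 3.6 = 26.189 km/h.

Maximum speed ≈ 26.2 km/h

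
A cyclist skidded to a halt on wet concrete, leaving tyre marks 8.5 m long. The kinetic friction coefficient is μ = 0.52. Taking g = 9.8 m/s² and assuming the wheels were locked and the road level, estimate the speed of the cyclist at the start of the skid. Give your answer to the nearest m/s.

Deceleration a = μg = 0.52 × 9.8 = 5.096 m/s².
v = √(2a·d) = √(2 × 5.096 × 8.5) = √86.632 = 9.3076 m/s.

Initial speed ≈ 9 m/s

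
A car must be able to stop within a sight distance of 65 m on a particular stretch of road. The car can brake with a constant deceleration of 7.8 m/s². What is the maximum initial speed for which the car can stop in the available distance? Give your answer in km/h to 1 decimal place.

Maximum speed ≈ 114.6 km/h

v²/(2a) = d ⇒ v = √(2 × 7.800 × 65) = √1014.00 = 31.8434 m/s.
31.8434 m/s × 3.6 = 114.636 km/h.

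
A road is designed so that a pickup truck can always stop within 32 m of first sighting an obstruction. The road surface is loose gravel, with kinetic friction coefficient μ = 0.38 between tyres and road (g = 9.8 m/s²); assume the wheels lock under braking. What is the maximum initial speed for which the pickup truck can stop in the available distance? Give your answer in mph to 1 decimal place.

Maximum speed ≈ 34.5 mph

a = μg = 0.38 × 9.8 = 3.724 m/s².
v²/(2a) = d ⇒ v = √(2 × 3.724 × 32) = √238.34 = 15.4383 m/s.
15.4383 m/s ÷ 0.44704 = 34.534 mph.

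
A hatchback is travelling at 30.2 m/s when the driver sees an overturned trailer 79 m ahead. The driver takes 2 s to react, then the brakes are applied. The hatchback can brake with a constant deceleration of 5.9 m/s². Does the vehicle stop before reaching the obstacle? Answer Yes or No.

No

Reaction distance = 30.2000 × 2 = 60.400 m.
Braking distance = v²/(2a) = 912.040 / 11.800 = 77.292 m.
Total stopping distance = 60.400 + 77.292 = 137.692 m, vs 79 m available — it cannot stop in time and overshoots by 137.692 − 79 = 58.692 m.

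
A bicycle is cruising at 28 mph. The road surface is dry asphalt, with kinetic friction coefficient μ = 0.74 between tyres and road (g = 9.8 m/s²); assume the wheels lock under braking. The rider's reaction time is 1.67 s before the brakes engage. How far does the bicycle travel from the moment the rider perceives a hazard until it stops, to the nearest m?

Total stopping distance ≈ 32 m

28 mph × 0.44704 = 12.5171 m/s.
a = μg = 0.74 × 9.8 = 7.252 m/s².
Reaction distance = v·t_r = 12.5171 × 1.67 = 20.904 m.
Braking distance = v²/(2a) = 12.5171² / (2 × 7.252) = 156.678 / 14.504 = 10.802 m.
Total = 20.904 + 10.802 = 31.706 m.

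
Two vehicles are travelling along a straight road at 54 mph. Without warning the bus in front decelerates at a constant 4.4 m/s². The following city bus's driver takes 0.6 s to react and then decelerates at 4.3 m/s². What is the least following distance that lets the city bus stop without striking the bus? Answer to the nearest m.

54 mph × 0.44704 = 24.1402 m/s.
Leader travels v²/(2a_L) = 582.749 / 8.800 = 66.221 m before stopping.
Follower covers v·t_r = 24.1402 × 0.6 = 14.484 m while reacting, then v²/(2a_F) = 582.749 / 8.600 = 67.762 m while braking, for a total of 14.484 + 67.762 = 82.246 m.
Since a_F ≤ a_L and the follower starts braking later, the follower is never slower than the leader, so the closest approach is when both have stopped.
Minimum gap = 82.246 − 66.221 = 16.025 m.

Minimum gap ≈ 16 m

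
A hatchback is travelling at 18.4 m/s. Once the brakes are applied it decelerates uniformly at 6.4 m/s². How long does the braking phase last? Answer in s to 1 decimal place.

Braking time = v/a = 18.4000 / 6.400 = 2.875 s.

Braking time ≈ 2.9 s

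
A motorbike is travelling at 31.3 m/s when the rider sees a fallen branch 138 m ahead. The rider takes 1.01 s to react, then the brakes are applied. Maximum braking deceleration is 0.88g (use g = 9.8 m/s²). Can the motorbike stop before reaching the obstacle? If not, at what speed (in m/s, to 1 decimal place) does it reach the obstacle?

Yes — it stops about 49.6 m short of the obstacle, so it never reaches it

a = 0.88 × 9.8 = 8.624 m/s².
Reaction distance = 31.3000 × 1.01 = 31.613 m.
Braking distance = v²/(2a) = 979.690 / 17.248 = 56.800 m.
Total stopping distance = 31.613 + 56.800 = 88.413 m, vs 138 m available — it stops with 138 − 88.413 = 49.587 m to spare.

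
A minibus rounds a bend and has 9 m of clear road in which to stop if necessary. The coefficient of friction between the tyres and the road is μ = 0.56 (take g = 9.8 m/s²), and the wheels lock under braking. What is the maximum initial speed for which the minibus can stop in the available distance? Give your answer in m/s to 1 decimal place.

Maximum speed ≈ 9.9 m/s

a = μg = 0.56 × 9.8 = 5.488 m/s².
v²/(2a) = d ⇒ v = √(2 × 5.488 × 9) = √98.78 = 9.9388 m/s.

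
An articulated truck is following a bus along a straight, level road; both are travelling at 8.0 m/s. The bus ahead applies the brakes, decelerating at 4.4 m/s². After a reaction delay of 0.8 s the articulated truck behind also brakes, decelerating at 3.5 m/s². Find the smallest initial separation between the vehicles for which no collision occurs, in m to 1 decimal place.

Minimum gap ≈ 8.3 m

Leader travels v²/(2a_L) = 64.000 / 8.800 = 7.273 m before stopping.
Follower covers v·t_r = 8.0000 × 0.8 = 6.400 m while reacting, then v²/(2a_F) = 64.000 / 7.000 = 9.143 m while braking, for a total of 6.400 + 9.143 = 15.543 m.
Since a_F ≤ a_L and the follower starts braking later, the follower is never slower than the leader, so the closest approach is when both have stopped.
Minimum gap = 15.543 − 7.273 = 8.270 m.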